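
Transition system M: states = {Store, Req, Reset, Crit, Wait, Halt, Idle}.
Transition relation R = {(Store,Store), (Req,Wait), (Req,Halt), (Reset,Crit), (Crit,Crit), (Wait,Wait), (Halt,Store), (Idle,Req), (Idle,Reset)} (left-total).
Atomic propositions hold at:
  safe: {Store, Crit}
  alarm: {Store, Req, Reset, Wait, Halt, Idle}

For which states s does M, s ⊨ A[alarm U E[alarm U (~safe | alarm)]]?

{Store, Req, Reset, Wait, Halt, Idle}

Sat(~safe) = {Req, Reset, Wait, Halt, Idle}
Sat(~safe | alarm) = {Store, Req, Reset, Wait, Halt, Idle}
E[alarm U (~safe | alarm)]: least fixpoint, start Z0 = Sat((~safe | alarm)) = {Store, Req, Reset, Wait, Halt, Idle}, add states in Sat(alarm) with some successor in Z. Already a fixed point.
Sat(E[alarm U (~safe | alarm)]) = {Store, Req, Reset, Wait, Halt, Idle}
A[alarm U E[alarm U (~safe | alarm)]]: least fixpoint, start Z0 = Sat(E[alarm U (~safe | alarm)]) = {Store, Req, Reset, Wait, Halt, Idle}, add states in Sat(alarm) with every successor in Z. Already a fixed point.
Sat(A[alarm U E[alarm U (~safe | alarm)]]) = {Store, Req, Reset, Wait, Halt, Idle}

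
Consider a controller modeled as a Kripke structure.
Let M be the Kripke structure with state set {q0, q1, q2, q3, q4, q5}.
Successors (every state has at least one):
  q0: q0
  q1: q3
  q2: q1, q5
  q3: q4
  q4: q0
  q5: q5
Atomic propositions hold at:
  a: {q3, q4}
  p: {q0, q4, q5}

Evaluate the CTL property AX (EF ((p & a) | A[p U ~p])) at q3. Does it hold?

Sat(p & a) = {q4}
Sat(~p) = {q1, q2, q3}
A[p U ~p]: least fixpoint, start Z0 = Sat(~p) = {q1, q2, q3}, add states in Sat(p) with every successor in Z. Already a fixed point.
Sat(A[p U ~p]) = {q1, q2, q3}
Sat((p & a) | A[p U ~p]) = {q1, q2, q3, q4}
EF ((p & a) | A[p U ~p]): least fixpoint, start Z0 = {q1, q2, q3, q4}, add states with some successor in Z. Already a fixed point.
Sat(EF ((p & a) | A[p U ~p])) = {q1, q2, q3, q4}
Sat(AX (EF ((p & a) | A[p U ~p]))) = {s : every successor in {q1, q2, q3, q4}} = {q1, q3}
q3 ∈ Sat(AX (EF ((p & a) | A[p U ~p]))) = {q1, q3}, so the formula holds at q3.

Yes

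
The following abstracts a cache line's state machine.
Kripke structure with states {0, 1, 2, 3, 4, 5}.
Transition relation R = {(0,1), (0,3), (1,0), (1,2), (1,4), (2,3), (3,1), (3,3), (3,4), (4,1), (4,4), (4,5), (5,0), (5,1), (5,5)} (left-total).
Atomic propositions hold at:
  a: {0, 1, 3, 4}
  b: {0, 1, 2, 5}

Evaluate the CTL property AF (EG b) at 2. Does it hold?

No

EG b: greatest fixpoint, start Z0 = {0, 1, 2, 5}, keep only states in Sat with some successor in Z. Z1 = {0, 1, 5}; fixed.
Sat(EG b) = {0, 1, 5}
AF (EG b): least fixpoint, start Z0 = {0, 1, 5}, add states with every successor in Z. Already a fixed point.
Sat(AF (EG b)) = {0, 1, 5}
2 ∉ Sat(AF (EG b)) = {0, 1, 5}, so the formula does not hold at 2.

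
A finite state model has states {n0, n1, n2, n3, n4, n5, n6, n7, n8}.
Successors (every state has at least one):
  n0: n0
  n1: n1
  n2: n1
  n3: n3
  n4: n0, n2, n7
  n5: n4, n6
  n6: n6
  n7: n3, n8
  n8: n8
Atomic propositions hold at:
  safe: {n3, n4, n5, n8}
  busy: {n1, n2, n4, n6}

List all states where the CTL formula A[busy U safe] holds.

{n3, n4, n5, n8}

A[busy U safe]: least fixpoint, start Z0 = Sat(safe) = {n3, n4, n5, n8}, add states in Sat(busy) with every successor in Z. Already a fixed point.
Sat(A[busy U safe]) = {n3, n4, n5, n8}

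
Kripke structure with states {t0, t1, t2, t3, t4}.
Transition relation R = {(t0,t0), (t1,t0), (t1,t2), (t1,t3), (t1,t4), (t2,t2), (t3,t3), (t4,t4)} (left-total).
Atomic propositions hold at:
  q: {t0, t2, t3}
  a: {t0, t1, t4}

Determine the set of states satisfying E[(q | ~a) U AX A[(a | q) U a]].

{t0, t4}

Sat(~a) = {t2, t3}
Sat(q | ~a) = {t0, t2, t3}
Sat(a | q) = {t0, t1, t2, t3, t4}
A[(a | q) U a]: least fixpoint, start Z0 = Sat(a) = {t0, t1, t4}, add states in Sat(a | q) with every successor in Z. Already a fixed point.
Sat(A[(a | q) U a]) = {t0, t1, t4}
Sat(AX A[(a | q) U a]) = {s : every successor in {t0, t1, t4}} = {t0, t4}
E[(q | ~a) U AX A[(a | q) U a]]: least fixpoint, start Z0 = Sat(AX A[(a | q) U a]) = {t0, t4}, add states in Sat(q | ~a) with some successor in Z. Already a fixed point.
Sat(E[(q | ~a) U AX A[(a | q) U a]]) = {t0, t4}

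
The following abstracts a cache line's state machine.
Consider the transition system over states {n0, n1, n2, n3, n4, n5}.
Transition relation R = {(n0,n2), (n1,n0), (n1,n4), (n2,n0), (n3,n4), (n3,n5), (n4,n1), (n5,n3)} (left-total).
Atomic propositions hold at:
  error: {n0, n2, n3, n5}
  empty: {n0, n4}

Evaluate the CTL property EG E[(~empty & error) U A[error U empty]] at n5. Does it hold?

Sat(~empty) = {n1, n2, n3, n5}
Sat(~empty & error) = {n2, n3, n5}
A[error U empty]: least fixpoint, start Z0 = Sat(empty) = {n0, n4}, add states in Sat(error) with every successor in Z. Z1 = {n0, n2, n4}; fixed.
Sat(A[error U empty]) = {n0, n2, n4}
E[(~empty & error) U A[error U empty]]: least fixpoint, start Z0 = Sat(A[error U empty]) = {n0, n2, n4}, add states in Sat(~empty & error) with some successor in Z. Z1 = {n0, n2, n3, n4}; Z2 = {n0, n2, n3, n4, n5}; fixed.
Sat(E[(~empty & error) U A[error U empty]]) = {n0, n2, n3, n4, n5}
EG E[(~empty & error) U A[error U empty]]: greatest fixpoint, start Z0 = {n0, n2, n3, n4, n5}, keep only states in Sat with some successor in Z. Z1 = {n0, n2, n3, n5}; fixed.
Sat(EG E[(~empty & error) U A[error U empty]]) = {n0, n2, n3, n5}
n5 ∈ Sat(EG E[(~empty & error) U A[error U empty]]) = {n0, n2, n3, n5}, so the formula holds at n5.

Yes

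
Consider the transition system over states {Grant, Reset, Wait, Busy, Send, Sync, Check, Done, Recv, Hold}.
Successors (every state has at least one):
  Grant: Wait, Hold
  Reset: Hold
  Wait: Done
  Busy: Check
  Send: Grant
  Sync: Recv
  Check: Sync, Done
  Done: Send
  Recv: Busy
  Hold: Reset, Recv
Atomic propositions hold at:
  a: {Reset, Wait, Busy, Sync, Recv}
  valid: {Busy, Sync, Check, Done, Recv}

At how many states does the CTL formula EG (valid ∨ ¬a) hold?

8

Sat(¬a) = {Grant, Send, Check, Done, Hold}
Sat(valid ∨ ¬a) = {Grant, Busy, Send, Sync, Check, Done, Recv, Hold}
EG (valid ∨ ¬a): greatest fixpoint, start Z0 = {Grant, Busy, Send, Sync, Check, Done, Recv, Hold}, keep only states in Sat with some successor in Z. Already a fixed point.
Sat(EG (valid ∨ ¬a)) = {Grant, Busy, Send, Sync, Check, Done, Recv, Hold}
|Sat(EG (valid ∨ ¬a))| = |{Grant, Busy, Send, Sync, Check, Done, Recv, Hold}| = 8.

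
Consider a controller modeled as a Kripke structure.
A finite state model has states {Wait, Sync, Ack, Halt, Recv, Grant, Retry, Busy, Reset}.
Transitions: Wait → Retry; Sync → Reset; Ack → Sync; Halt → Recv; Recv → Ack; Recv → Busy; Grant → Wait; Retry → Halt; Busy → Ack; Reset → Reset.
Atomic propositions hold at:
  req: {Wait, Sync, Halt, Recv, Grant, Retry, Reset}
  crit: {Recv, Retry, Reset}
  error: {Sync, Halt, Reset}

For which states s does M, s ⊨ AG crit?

AG crit: greatest fixpoint, start Z0 = {Recv, Retry, Reset}, keep only states in Sat with every successor in Z. Z1 = {Reset}; fixed.
Sat(AG crit) = {Reset}

{Reset}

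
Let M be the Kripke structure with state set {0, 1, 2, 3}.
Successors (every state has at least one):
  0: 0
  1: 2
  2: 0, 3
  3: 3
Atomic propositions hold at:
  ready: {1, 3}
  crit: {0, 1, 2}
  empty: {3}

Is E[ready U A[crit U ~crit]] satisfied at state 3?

Sat(~crit) = {3}
A[crit U ~crit]: least fixpoint, start Z0 = Sat(~crit) = {3}, add states in Sat(crit) with every successor in Z. Already a fixed point.
Sat(A[crit U ~crit]) = {3}
E[ready U A[crit U ~crit]]: least fixpoint, start Z0 = Sat(A[crit U ~crit]) = {3}, add states in Sat(ready) with some successor in Z. Already a fixed point.
Sat(E[ready U A[crit U ~crit]]) = {3}
3 ∈ Sat(E[ready U A[crit U ~crit]]) = {3}, so the formula holds at 3.

Yes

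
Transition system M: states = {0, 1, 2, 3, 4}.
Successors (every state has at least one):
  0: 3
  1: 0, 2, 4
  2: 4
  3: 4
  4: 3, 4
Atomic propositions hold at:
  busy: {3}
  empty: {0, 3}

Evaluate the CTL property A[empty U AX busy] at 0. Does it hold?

Sat(AX busy) = {s : every successor in {3}} = {0}
A[empty U AX busy]: least fixpoint, start Z0 = Sat(AX busy) = {0}, add states in Sat(empty) with every successor in Z. Already a fixed point.
Sat(A[empty U AX busy]) = {0}
0 ∈ Sat(A[empty U AX busy]) = {0}, so the formula holds at 0.

Yes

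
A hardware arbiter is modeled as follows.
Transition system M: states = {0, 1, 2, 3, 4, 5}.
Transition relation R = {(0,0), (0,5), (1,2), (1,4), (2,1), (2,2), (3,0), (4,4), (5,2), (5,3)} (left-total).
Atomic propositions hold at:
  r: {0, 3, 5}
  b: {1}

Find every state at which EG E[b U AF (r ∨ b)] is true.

{0, 3, 5}

Sat(r ∨ b) = {0, 1, 3, 5}
AF (r ∨ b): least fixpoint, start Z0 = {0, 1, 3, 5}, add states with every successor in Z. Already a fixed point.
Sat(AF (r ∨ b)) = {0, 1, 3, 5}
E[b U AF (r ∨ b)]: least fixpoint, start Z0 = Sat(AF (r ∨ b)) = {0, 1, 3, 5}, add states in Sat(b) with some successor in Z. Already a fixed point.
Sat(E[b U AF (r ∨ b)]) = {0, 1, 3, 5}
EG E[b U AF (r ∨ b)]: greatest fixpoint, start Z0 = {0, 1, 3, 5}, keep only states in Sat with some successor in Z. Z1 = {0, 3, 5}; fixed.
Sat(EG E[b U AF (r ∨ b)]) = {0, 3, 5}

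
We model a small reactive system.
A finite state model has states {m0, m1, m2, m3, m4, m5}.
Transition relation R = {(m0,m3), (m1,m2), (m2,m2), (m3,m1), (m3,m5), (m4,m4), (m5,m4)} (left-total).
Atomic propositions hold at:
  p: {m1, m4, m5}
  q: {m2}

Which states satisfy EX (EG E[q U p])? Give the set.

{m3, m4, m5}

E[q U p]: least fixpoint, start Z0 = Sat(p) = {m1, m4, m5}, add states in Sat(q) with some successor in Z. Already a fixed point.
Sat(E[q U p]) = {m1, m4, m5}
EG E[q U p]: greatest fixpoint, start Z0 = {m1, m4, m5}, keep only states in Sat with some successor in Z. Z1 = {m4, m5}; fixed.
Sat(EG E[q U p]) = {m4, m5}
Sat(EX (EG E[q U p])) = {s : some successor in {m4, m5}} = {m3, m4, m5}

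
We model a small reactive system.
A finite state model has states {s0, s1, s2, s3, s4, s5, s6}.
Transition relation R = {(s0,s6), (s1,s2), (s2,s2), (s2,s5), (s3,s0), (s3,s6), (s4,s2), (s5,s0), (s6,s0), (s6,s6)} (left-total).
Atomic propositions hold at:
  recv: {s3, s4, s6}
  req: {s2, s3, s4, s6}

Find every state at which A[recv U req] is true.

A[recv U req]: least fixpoint, start Z0 = Sat(req) = {s2, s3, s4, s6}, add states in Sat(recv) with every successor in Z. Already a fixed point.
Sat(A[recv U req]) = {s2, s3, s4, s6}

{s2, s3, s4, s6}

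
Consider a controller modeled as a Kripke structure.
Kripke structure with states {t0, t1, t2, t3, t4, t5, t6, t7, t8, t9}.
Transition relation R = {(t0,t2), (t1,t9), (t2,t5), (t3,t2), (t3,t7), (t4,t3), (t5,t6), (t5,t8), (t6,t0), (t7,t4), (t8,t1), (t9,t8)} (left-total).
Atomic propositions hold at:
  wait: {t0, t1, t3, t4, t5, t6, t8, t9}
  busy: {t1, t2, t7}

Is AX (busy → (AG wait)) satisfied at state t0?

No

AG wait: greatest fixpoint, start Z0 = {t0, t1, t3, t4, t5, t6, t8, t9}, keep only states in Sat with every successor in Z. Z1 = {t1, t4, t5, t6, t8, t9}; Z2 = {t1, t5, t8, t9}; Z3 = {t1, t8, t9}; fixed.
Sat(AG wait) = {t1, t8, t9}
Sat(busy → (AG wait)) = {t0, t1, t3, t4, t5, t6, t8, t9}
Sat(AX (busy → (AG wait))) = {s : every successor in {t0, t1, t3, t4, t5, t6, t8, t9}} = {t1, t2, t4, t5, t6, t7, t8, t9}
t0 ∉ Sat(AX (busy → (AG wait))) = {t1, t2, t4, t5, t6, t7, t8, t9}, so the formula does not hold at t0.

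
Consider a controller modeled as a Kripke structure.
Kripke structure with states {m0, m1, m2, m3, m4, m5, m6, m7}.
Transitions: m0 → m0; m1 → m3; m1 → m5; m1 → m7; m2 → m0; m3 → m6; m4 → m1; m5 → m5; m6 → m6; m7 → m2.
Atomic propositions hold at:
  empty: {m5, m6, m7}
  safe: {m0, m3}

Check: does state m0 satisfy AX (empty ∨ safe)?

Sat(empty ∨ safe) = {m0, m3, m5, m6, m7}
Sat(AX (empty ∨ safe)) = {s : every successor in {m0, m3, m5, m6, m7}} = {m0, m1, m2, m3, m5, m6}
m0 ∈ Sat(AX (empty ∨ safe)) = {m0, m1, m2, m3, m5, m6}, so the formula holds at m0.

Yes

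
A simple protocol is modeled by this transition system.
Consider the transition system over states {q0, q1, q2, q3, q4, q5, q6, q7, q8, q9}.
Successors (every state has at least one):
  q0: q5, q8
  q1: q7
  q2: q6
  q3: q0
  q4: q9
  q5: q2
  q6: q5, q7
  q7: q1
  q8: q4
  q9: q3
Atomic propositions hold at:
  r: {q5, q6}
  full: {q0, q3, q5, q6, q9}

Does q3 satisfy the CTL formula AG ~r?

No

Sat(~r) = {q0, q1, q2, q3, q4, q7, q8, q9}
AG ~r: greatest fixpoint, start Z0 = {q0, q1, q2, q3, q4, q7, q8, q9}, keep only states in Sat with every successor in Z. Z1 = {q1, q3, q4, q7, q8, q9}; Z2 = {q1, q4, q7, q8, q9}; Z3 = {q1, q4, q7, q8}; Z4 = {q1, q7, q8}; Z5 = {q1, q7}; fixed.
Sat(AG ~r) = {q1, q7}
q3 ∉ Sat(AG ~r) = {q1, q7}, so the formula does not hold at q3.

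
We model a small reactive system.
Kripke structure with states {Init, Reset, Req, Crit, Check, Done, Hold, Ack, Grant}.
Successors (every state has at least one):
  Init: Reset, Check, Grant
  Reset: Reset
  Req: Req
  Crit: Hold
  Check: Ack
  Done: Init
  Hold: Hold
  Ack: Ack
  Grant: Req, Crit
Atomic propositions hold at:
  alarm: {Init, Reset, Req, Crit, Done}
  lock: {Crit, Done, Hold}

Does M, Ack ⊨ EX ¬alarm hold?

Sat(¬alarm) = {Check, Hold, Ack, Grant}
Sat(EX ¬alarm) = {s : some successor in {Check, Hold, Ack, Grant}} = {Init, Crit, Check, Hold, Ack}
Ack ∈ Sat(EX ¬alarm) = {Init, Crit, Check, Hold, Ack}, so the formula holds at Ack.

Yes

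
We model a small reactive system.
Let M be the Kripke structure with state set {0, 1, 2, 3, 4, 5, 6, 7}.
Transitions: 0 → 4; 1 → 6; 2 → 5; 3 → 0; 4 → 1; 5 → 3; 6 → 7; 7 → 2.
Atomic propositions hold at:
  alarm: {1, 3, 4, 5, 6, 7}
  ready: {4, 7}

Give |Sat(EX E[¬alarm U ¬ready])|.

6

Sat(¬alarm) = {0, 2}
Sat(¬ready) = {0, 1, 2, 3, 5, 6}
E[¬alarm U ¬ready]: least fixpoint, start Z0 = Sat(¬ready) = {0, 1, 2, 3, 5, 6}, add states in Sat(¬alarm) with some successor in Z. Already a fixed point.
Sat(E[¬alarm U ¬ready]) = {0, 1, 2, 3, 5, 6}
Sat(EX E[¬alarm U ¬ready]) = {s : some successor in {0, 1, 2, 3, 5, 6}} = {1, 2, 3, 4, 5, 7}
|Sat(EX E[¬alarm U ¬ready])| = |{1, 2, 3, 4, 5, 7}| = 6.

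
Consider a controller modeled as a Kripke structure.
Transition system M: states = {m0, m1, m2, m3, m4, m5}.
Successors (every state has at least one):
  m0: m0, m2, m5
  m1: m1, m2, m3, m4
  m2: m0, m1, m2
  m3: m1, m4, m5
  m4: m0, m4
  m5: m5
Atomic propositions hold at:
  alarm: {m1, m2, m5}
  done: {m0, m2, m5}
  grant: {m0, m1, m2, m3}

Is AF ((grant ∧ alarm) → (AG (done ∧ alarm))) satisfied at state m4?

Sat(grant ∧ alarm) = {m1, m2}
Sat(done ∧ alarm) = {m2, m5}
AG (done ∧ alarm): greatest fixpoint, start Z0 = {m2, m5}, keep only states in Sat with every successor in Z. Z1 = {m5}; fixed.
Sat(AG (done ∧ alarm)) = {m5}
Sat((grant ∧ alarm) → (AG (done ∧ alarm))) = {m0, m3, m4, m5}
AF ((grant ∧ alarm) → (AG (done ∧ alarm))): least fixpoint, start Z0 = {m0, m3, m4, m5}, add states with every successor in Z. Already a fixed point.
Sat(AF ((grant ∧ alarm) → (AG (done ∧ alarm)))) = {m0, m3, m4, m5}
m4 ∈ Sat(AF ((grant ∧ alarm) → (AG (done ∧ alarm)))) = {m0, m3, m4, m5}, so the formula holds at m4.

Yes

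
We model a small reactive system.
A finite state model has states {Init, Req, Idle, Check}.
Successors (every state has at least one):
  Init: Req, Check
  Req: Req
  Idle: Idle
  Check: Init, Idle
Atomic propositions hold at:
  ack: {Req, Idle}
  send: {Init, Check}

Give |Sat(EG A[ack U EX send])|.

2

Sat(EX send) = {s : some successor in {Init, Check}} = {Init, Check}
A[ack U EX send]: least fixpoint, start Z0 = Sat(EX send) = {Init, Check}, add states in Sat(ack) with every successor in Z. Already a fixed point.
Sat(A[ack U EX send]) = {Init, Check}
EG A[ack U EX send]: greatest fixpoint, start Z0 = {Init, Check}, keep only states in Sat with some successor in Z. Already a fixed point.
Sat(EG A[ack U EX send]) = {Init, Check}
|Sat(EG A[ack U EX send])| = |{Init, Check}| = 2.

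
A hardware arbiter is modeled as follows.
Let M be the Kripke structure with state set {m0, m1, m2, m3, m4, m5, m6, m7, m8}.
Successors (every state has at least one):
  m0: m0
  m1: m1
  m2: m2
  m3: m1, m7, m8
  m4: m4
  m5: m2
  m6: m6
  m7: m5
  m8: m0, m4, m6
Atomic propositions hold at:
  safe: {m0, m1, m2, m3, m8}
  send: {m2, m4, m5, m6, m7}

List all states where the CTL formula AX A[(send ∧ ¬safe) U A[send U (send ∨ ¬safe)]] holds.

{m2, m4, m5, m6, m7}

Sat(¬safe) = {m4, m5, m6, m7}
Sat(send ∧ ¬safe) = {m4, m5, m6, m7}
Sat(send ∨ ¬safe) = {m2, m4, m5, m6, m7}
A[send U (send ∨ ¬safe)]: least fixpoint, start Z0 = Sat((send ∨ ¬safe)) = {m2, m4, m5, m6, m7}, add states in Sat(send) with every successor in Z. Already a fixed point.
Sat(A[send U (send ∨ ¬safe)]) = {m2, m4, m5, m6, m7}
A[(send ∧ ¬safe) U A[send U (send ∨ ¬safe)]]: least fixpoint, start Z0 = Sat(A[send U (send ∨ ¬safe)]) = {m2, m4, m5, m6, m7}, add states in Sat(send ∧ ¬safe) with every successor in Z. Already a fixed point.
Sat(A[(send ∧ ¬safe) U A[send U (send ∨ ¬safe)]]) = {m2, m4, m5, m6, m7}
Sat(AX A[(send ∧ ¬safe) U A[send U (send ∨ ¬safe)]]) = {s : every successor in {m2, m4, m5, m6, m7}} = {m2, m4, m5, m6, m7}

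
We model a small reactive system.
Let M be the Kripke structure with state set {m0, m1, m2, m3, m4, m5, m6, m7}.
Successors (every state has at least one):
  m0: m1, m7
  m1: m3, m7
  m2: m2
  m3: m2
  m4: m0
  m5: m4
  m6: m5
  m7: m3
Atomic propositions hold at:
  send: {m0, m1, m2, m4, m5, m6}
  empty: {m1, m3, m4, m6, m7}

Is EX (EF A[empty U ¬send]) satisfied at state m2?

No

Sat(¬send) = {m3, m7}
A[empty U ¬send]: least fixpoint, start Z0 = Sat(¬send) = {m3, m7}, add states in Sat(empty) with every successor in Z. Z1 = {m1, m3, m7}; fixed.
Sat(A[empty U ¬send]) = {m1, m3, m7}
EF A[empty U ¬send]: least fixpoint, start Z0 = {m1, m3, m7}, add states with some successor in Z. Z1 = {m0, m1, m3, m7}; Z2 = {m0, m1, m3, m4, m7}; Z3 = {m0, m1, m3, m4, m5, m7}; Z4 = {m0, m1, m3, m4, m5, m6, m7}; fixed.
Sat(EF A[empty U ¬send]) = {m0, m1, m3, m4, m5, m6, m7}
Sat(EX (EF A[empty U ¬send])) = {s : some successor in {m0, m1, m3, m4, m5, m6, m7}} = {m0, m1, m4, m5, m6, m7}
m2 ∉ Sat(EX (EF A[empty U ¬send])) = {m0, m1, m4, m5, m6, m7}, so the formula does not hold at m2.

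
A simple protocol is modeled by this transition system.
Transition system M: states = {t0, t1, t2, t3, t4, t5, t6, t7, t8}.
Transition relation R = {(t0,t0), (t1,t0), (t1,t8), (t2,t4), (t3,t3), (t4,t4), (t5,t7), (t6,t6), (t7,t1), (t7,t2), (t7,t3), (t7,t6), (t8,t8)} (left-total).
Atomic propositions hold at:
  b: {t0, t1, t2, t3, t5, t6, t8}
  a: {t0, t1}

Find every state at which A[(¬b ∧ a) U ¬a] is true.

{t2, t3, t4, t5, t6, t7, t8}

Sat(¬b) = {t4, t7}
Sat(¬b ∧ a) = ∅
Sat(¬a) = {t2, t3, t4, t5, t6, t7, t8}
A[(¬b ∧ a) U ¬a]: least fixpoint, start Z0 = Sat(¬a) = {t2, t3, t4, t5, t6, t7, t8}, add states in Sat(¬b ∧ a) with every successor in Z. Already a fixed point.
Sat(A[(¬b ∧ a) U ¬a]) = {t2, t3, t4, t5, t6, t7, t8}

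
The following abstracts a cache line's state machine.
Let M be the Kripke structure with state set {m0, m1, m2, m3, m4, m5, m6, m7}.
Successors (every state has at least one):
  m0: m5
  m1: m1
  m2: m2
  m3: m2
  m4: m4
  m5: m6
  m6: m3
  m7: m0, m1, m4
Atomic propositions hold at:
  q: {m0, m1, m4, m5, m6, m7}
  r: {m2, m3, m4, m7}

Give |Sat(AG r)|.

AG r: greatest fixpoint, start Z0 = {m2, m3, m4, m7}, keep only states in Sat with every successor in Z. Z1 = {m2, m3, m4}; fixed.
Sat(AG r) = {m2, m3, m4}
|Sat(AG r)| = |{m2, m3, m4}| = 3.

3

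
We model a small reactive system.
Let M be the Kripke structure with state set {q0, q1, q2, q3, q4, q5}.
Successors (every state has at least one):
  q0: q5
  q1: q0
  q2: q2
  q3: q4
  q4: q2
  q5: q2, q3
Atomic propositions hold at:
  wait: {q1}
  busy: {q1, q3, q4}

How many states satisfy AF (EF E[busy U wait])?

1

E[busy U wait]: least fixpoint, start Z0 = Sat(wait) = {q1}, add states in Sat(busy) with some successor in Z. Already a fixed point.
Sat(E[busy U wait]) = {q1}
EF E[busy U wait]: least fixpoint, start Z0 = {q1}, add states with some successor in Z. Already a fixed point.
Sat(EF E[busy U wait]) = {q1}
AF (EF E[busy U wait]): least fixpoint, start Z0 = {q1}, add states with every successor in Z. Already a fixed point.
Sat(AF (EF E[busy U wait])) = {q1}
|Sat(AF (EF E[busy U wait]))| = |{q1}| = 1.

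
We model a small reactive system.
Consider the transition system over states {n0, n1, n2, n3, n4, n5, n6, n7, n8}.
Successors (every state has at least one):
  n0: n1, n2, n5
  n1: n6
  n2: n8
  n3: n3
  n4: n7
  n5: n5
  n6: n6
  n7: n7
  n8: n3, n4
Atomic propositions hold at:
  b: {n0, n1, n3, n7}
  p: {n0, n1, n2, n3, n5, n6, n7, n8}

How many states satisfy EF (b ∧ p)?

Sat(b ∧ p) = {n0, n1, n3, n7}
EF (b ∧ p): least fixpoint, start Z0 = {n0, n1, n3, n7}, add states with some successor in Z. Z1 = {n0, n1, n3, n4, n7, n8}; Z2 = {n0, n1, n2, n3, n4, n7, n8}; fixed.
Sat(EF (b ∧ p)) = {n0, n1, n2, n3, n4, n7, n8}
|Sat(EF (b ∧ p))| = |{n0, n1, n2, n3, n4, n7, n8}| = 7.

7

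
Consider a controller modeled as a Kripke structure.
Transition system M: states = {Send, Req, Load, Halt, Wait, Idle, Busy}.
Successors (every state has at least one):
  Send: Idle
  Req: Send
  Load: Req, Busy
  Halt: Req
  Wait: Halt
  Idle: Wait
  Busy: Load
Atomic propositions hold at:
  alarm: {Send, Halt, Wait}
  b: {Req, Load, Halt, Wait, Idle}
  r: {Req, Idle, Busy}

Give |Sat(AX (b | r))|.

6

Sat(b | r) = {Req, Load, Halt, Wait, Idle, Busy}
Sat(AX (b | r)) = {s : every successor in {Req, Load, Halt, Wait, Idle, Busy}} = {Send, Load, Halt, Wait, Idle, Busy}
|Sat(AX (b | r))| = |{Send, Load, Halt, Wait, Idle, Busy}| = 6.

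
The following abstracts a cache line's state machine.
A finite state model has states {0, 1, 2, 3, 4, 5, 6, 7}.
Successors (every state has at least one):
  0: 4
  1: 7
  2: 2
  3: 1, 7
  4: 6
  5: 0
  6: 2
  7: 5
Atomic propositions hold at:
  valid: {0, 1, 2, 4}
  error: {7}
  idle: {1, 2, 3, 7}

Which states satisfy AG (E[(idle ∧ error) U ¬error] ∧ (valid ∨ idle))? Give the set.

{2}

Sat(idle ∧ error) = {7}
Sat(¬error) = {0, 1, 2, 3, 4, 5, 6}
E[(idle ∧ error) U ¬error]: least fixpoint, start Z0 = Sat(¬error) = {0, 1, 2, 3, 4, 5, 6}, add states in Sat(idle ∧ error) with some successor in Z. Z1 = {0, 1, 2, 3, 4, 5, 6, 7}; fixed.
Sat(E[(idle ∧ error) U ¬error]) = {0, 1, 2, 3, 4, 5, 6, 7}
Sat(valid ∨ idle) = {0, 1, 2, 3, 4, 7}
Sat(E[(idle ∧ error) U ¬error] ∧ (valid ∨ idle)) = {0, 1, 2, 3, 4, 7}
AG (E[(idle ∧ error) U ¬error] ∧ (valid ∨ idle)): greatest fixpoint, start Z0 = {0, 1, 2, 3, 4, 7}, keep only states in Sat with every successor in Z. Z1 = {0, 1, 2, 3}; Z2 = {2}; fixed.
Sat(AG (E[(idle ∧ error) U ¬error] ∧ (valid ∨ idle))) = {2}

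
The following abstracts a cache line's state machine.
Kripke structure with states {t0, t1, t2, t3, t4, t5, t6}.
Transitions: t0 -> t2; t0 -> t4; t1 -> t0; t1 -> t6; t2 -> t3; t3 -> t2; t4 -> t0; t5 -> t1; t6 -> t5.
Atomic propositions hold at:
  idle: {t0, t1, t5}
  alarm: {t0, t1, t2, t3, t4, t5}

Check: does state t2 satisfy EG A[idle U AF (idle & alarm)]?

Sat(idle & alarm) = {t0, t1, t5}
AF (idle & alarm): least fixpoint, start Z0 = {t0, t1, t5}, add states with every successor in Z. Z1 = {t0, t1, t4, t5, t6}; fixed.
Sat(AF (idle & alarm)) = {t0, t1, t4, t5, t6}
A[idle U AF (idle & alarm)]: least fixpoint, start Z0 = Sat(AF (idle & alarm)) = {t0, t1, t4, t5, t6}, add states in Sat(idle) with every successor in Z. Already a fixed point.
Sat(A[idle U AF (idle & alarm)]) = {t0, t1, t4, t5, t6}
EG A[idle U AF (idle & alarm)]: greatest fixpoint, start Z0 = {t0, t1, t4, t5, t6}, keep only states in Sat with some successor in Z. Already a fixed point.
Sat(EG A[idle U AF (idle & alarm)]) = {t0, t1, t4, t5, t6}
t2 ∉ Sat(EG A[idle U AF (idle & alarm)]) = {t0, t1, t4, t5, t6}, so the formula does not hold at t2.

No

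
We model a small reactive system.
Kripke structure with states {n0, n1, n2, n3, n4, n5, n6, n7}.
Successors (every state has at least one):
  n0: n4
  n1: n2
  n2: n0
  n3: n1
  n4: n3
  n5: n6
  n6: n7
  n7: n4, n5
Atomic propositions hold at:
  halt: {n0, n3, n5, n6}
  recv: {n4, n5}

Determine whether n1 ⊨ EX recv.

Sat(EX recv) = {s : some successor in {n4, n5}} = {n0, n7}
n1 ∉ Sat(EX recv) = {n0, n7}, so the formula does not hold at n1.

No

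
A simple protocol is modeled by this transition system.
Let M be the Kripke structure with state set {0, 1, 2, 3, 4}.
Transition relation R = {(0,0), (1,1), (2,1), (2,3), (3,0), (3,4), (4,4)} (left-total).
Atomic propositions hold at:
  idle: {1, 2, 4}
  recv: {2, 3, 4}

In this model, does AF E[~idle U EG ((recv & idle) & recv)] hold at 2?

No

Sat(~idle) = {0, 3}
Sat(recv & idle) = {2, 4}
Sat((recv & idle) & recv) = {2, 4}
EG ((recv & idle) & recv): greatest fixpoint, start Z0 = {2, 4}, keep only states in Sat with some successor in Z. Z1 = {4}; fixed.
Sat(EG ((recv & idle) & recv)) = {4}
E[~idle U EG ((recv & idle) & recv)]: least fixpoint, start Z0 = Sat(EG ((recv & idle) & recv)) = {4}, add states in Sat(~idle) with some successor in Z. Z1 = {3, 4}; fixed.
Sat(E[~idle U EG ((recv & idle) & recv)]) = {3, 4}
AF E[~idle U EG ((recv & idle) & recv)]: least fixpoint, start Z0 = {3, 4}, add states with every successor in Z. Already a fixed point.
Sat(AF E[~idle U EG ((recv & idle) & recv)]) = {3, 4}
2 ∉ Sat(AF E[~idle U EG ((recv & idle) & recv)]) = {3, 4}, so the formula does not hold at 2.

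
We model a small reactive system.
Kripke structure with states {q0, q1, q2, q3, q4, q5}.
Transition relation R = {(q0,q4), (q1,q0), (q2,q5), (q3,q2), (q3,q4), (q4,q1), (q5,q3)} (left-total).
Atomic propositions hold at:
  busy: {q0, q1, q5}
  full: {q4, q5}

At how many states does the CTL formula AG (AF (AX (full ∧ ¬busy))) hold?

3

Sat(¬busy) = {q2, q3, q4}
Sat(full ∧ ¬busy) = {q4}
Sat(AX (full ∧ ¬busy)) = {s : every successor in {q4}} = {q0}
AF (AX (full ∧ ¬busy)): least fixpoint, start Z0 = {q0}, add states with every successor in Z. Z1 = {q0, q1}; Z2 = {q0, q1, q4}; fixed.
Sat(AF (AX (full ∧ ¬busy))) = {q0, q1, q4}
AG (AF (AX (full ∧ ¬busy))): greatest fixpoint, start Z0 = {q0, q1, q4}, keep only states in Sat with every successor in Z. Already a fixed point.
Sat(AG (AF (AX (full ∧ ¬busy)))) = {q0, q1, q4}
|Sat(AG (AF (AX (full ∧ ¬busy))))| = |{q0, q1, q4}| = 3.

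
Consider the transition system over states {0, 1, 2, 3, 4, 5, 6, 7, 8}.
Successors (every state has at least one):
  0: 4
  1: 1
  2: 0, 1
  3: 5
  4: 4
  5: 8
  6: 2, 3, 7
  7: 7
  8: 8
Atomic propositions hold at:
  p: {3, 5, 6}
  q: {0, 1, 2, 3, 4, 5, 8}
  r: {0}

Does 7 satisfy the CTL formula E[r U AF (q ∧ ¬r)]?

Sat(¬r) = {1, 2, 3, 4, 5, 6, 7, 8}
Sat(q ∧ ¬r) = {1, 2, 3, 4, 5, 8}
AF (q ∧ ¬r): least fixpoint, start Z0 = {1, 2, 3, 4, 5, 8}, add states with every successor in Z. Z1 = {0, 1, 2, 3, 4, 5, 8}; fixed.
Sat(AF (q ∧ ¬r)) = {0, 1, 2, 3, 4, 5, 8}
E[r U AF (q ∧ ¬r)]: least fixpoint, start Z0 = Sat(AF (q ∧ ¬r)) = {0, 1, 2, 3, 4, 5, 8}, add states in Sat(r) with some successor in Z. Already a fixed point.
Sat(E[r U AF (q ∧ ¬r)]) = {0, 1, 2, 3, 4, 5, 8}
7 ∉ Sat(E[r U AF (q ∧ ¬r)]) = {0, 1, 2, 3, 4, 5, 8}, so the formula does not hold at 7.

No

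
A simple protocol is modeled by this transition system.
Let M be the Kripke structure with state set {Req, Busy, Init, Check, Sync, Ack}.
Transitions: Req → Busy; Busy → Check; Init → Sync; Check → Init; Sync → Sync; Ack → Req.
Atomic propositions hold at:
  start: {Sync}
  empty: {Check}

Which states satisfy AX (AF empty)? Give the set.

{Req, Busy, Ack}

AF empty: least fixpoint, start Z0 = {Check}, add states with every successor in Z. Z1 = {Busy, Check}; Z2 = {Req, Busy, Check}; Z3 = {Req, Busy, Check, Ack}; fixed.
Sat(AF empty) = {Req, Busy, Check, Ack}
Sat(AX (AF empty)) = {s : every successor in {Req, Busy, Check, Ack}} = {Req, Busy, Ack}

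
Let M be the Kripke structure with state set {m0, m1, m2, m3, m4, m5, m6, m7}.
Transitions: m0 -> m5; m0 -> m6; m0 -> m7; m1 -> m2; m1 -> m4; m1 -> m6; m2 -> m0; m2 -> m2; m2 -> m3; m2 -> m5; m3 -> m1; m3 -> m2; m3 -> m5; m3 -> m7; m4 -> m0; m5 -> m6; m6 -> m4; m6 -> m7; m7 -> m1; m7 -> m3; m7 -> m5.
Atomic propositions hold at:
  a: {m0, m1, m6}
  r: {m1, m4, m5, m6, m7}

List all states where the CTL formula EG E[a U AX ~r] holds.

{m0, m1, m4, m6}

Sat(~r) = {m0, m2, m3}
Sat(AX ~r) = {s : every successor in {m0, m2, m3}} = {m4}
E[a U AX ~r]: least fixpoint, start Z0 = Sat(AX ~r) = {m4}, add states in Sat(a) with some successor in Z. Z1 = {m1, m4, m6}; Z2 = {m0, m1, m4, m6}; fixed.
Sat(E[a U AX ~r]) = {m0, m1, m4, m6}
EG E[a U AX ~r]: greatest fixpoint, start Z0 = {m0, m1, m4, m6}, keep only states in Sat with some successor in Z. Already a fixed point.
Sat(EG E[a U AX ~r]) = {m0, m1, m4, m6}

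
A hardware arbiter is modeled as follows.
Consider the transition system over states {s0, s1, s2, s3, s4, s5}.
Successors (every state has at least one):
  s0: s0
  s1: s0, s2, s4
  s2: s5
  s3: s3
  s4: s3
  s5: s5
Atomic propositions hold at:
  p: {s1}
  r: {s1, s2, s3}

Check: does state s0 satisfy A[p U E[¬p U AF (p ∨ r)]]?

Sat(¬p) = {s0, s2, s3, s4, s5}
Sat(p ∨ r) = {s1, s2, s3}
AF (p ∨ r): least fixpoint, start Z0 = {s1, s2, s3}, add states with every successor in Z. Z1 = {s1, s2, s3, s4}; fixed.
Sat(AF (p ∨ r)) = {s1, s2, s3, s4}
E[¬p U AF (p ∨ r)]: least fixpoint, start Z0 = Sat(AF (p ∨ r)) = {s1, s2, s3, s4}, add states in Sat(¬p) with some successor in Z. Already a fixed point.
Sat(E[¬p U AF (p ∨ r)]) = {s1, s2, s3, s4}
A[p U E[¬p U AF (p ∨ r)]]: least fixpoint, start Z0 = Sat(E[¬p U AF (p ∨ r)]) = {s1, s2, s3, s4}, add states in Sat(p) with every successor in Z. Already a fixed point.
Sat(A[p U E[¬p U AF (p ∨ r)]]) = {s1, s2, s3, s4}
s0 ∉ Sat(A[p U E[¬p U AF (p ∨ r)]]) = {s1, s2, s3, s4}, so the formula does not hold at s0.

No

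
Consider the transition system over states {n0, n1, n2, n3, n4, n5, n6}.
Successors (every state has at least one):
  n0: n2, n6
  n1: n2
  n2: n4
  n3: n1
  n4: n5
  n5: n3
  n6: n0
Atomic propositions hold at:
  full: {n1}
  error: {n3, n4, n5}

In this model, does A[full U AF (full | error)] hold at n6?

Sat(full | error) = {n1, n3, n4, n5}
AF (full | error): least fixpoint, start Z0 = {n1, n3, n4, n5}, add states with every successor in Z. Z1 = {n1, n2, n3, n4, n5}; fixed.
Sat(AF (full | error)) = {n1, n2, n3, n4, n5}
A[full U AF (full | error)]: least fixpoint, start Z0 = Sat(AF (full | error)) = {n1, n2, n3, n4, n5}, add states in Sat(full) with every successor in Z. Already a fixed point.
Sat(A[full U AF (full | error)]) = {n1, n2, n3, n4, n5}
n6 ∉ Sat(A[full U AF (full | error)]) = {n1, n2, n3, n4, n5}, so the formula does not hold at n6.

No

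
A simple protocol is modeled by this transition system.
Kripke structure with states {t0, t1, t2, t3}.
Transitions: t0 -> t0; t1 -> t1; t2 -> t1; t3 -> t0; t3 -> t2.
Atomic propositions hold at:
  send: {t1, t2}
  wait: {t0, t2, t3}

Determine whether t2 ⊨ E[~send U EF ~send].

No

Sat(~send) = {t0, t3}
EF ~send: least fixpoint, start Z0 = {t0, t3}, add states with some successor in Z. Already a fixed point.
Sat(EF ~send) = {t0, t3}
E[~send U EF ~send]: least fixpoint, start Z0 = Sat(EF ~send) = {t0, t3}, add states in Sat(~send) with some successor in Z. Already a fixed point.
Sat(E[~send U EF ~send]) = {t0, t3}
t2 ∉ Sat(E[~send U EF ~send]) = {t0, t3}, so the formula does not hold at t2.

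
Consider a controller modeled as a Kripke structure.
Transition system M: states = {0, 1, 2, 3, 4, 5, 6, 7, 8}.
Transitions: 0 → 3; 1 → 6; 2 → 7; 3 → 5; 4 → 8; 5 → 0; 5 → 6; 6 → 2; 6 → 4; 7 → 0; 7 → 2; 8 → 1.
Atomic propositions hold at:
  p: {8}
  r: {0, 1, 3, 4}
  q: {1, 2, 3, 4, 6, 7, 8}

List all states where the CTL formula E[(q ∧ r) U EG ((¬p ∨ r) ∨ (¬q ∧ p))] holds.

{0, 1, 2, 3, 5, 6, 7}

Sat(q ∧ r) = {1, 3, 4}
Sat(¬p) = {0, 1, 2, 3, 4, 5, 6, 7}
Sat(¬p ∨ r) = {0, 1, 2, 3, 4, 5, 6, 7}
Sat(¬q) = {0, 5}
Sat(¬q ∧ p) = ∅
Sat((¬p ∨ r) ∨ (¬q ∧ p)) = {0, 1, 2, 3, 4, 5, 6, 7}
EG ((¬p ∨ r) ∨ (¬q ∧ p)): greatest fixpoint, start Z0 = {0, 1, 2, 3, 4, 5, 6, 7}, keep only states in Sat with some successor in Z. Z1 = {0, 1, 2, 3, 5, 6, 7}; fixed.
Sat(EG ((¬p ∨ r) ∨ (¬q ∧ p))) = {0, 1, 2, 3, 5, 6, 7}
E[(q ∧ r) U EG ((¬p ∨ r) ∨ (¬q ∧ p))]: least fixpoint, start Z0 = Sat(EG ((¬p ∨ r) ∨ (¬q ∧ p))) = {0, 1, 2, 3, 5, 6, 7}, add states in Sat(q ∧ r) with some successor in Z. Already a fixed point.
Sat(E[(q ∧ r) U EG ((¬p ∨ r) ∨ (¬q ∧ p))]) = {0, 1, 2, 3, 5, 6, 7}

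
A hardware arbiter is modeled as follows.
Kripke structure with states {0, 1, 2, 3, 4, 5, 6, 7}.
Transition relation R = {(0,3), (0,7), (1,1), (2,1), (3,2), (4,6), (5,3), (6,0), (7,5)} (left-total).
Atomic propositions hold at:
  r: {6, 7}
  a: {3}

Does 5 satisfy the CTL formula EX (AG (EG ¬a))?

No

Sat(¬a) = {0, 1, 2, 4, 5, 6, 7}
EG ¬a: greatest fixpoint, start Z0 = {0, 1, 2, 4, 5, 6, 7}, keep only states in Sat with some successor in Z. Z1 = {0, 1, 2, 4, 6, 7}; Z2 = {0, 1, 2, 4, 6}; Z3 = {1, 2, 4, 6}; Z4 = {1, 2, 4}; Z5 = {1, 2}; fixed.
Sat(EG ¬a) = {1, 2}
AG (EG ¬a): greatest fixpoint, start Z0 = {1, 2}, keep only states in Sat with every successor in Z. Already a fixed point.
Sat(AG (EG ¬a)) = {1, 2}
Sat(EX (AG (EG ¬a))) = {s : some successor in {1, 2}} = {1, 2, 3}
5 ∉ Sat(EX (AG (EG ¬a))) = {1, 2, 3}, so the formula does not hold at 5.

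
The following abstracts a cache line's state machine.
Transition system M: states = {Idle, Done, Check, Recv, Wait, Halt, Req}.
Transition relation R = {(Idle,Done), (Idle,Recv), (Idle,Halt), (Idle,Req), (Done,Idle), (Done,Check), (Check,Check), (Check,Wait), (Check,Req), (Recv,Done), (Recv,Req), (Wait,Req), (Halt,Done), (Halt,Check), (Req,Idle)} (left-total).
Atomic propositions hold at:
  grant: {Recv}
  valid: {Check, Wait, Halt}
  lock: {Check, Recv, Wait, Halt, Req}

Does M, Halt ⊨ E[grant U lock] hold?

Yes

E[grant U lock]: least fixpoint, start Z0 = Sat(lock) = {Check, Recv, Wait, Halt, Req}, add states in Sat(grant) with some successor in Z. Already a fixed point.
Sat(E[grant U lock]) = {Check, Recv, Wait, Halt, Req}
Halt ∈ Sat(E[grant U lock]) = {Check, Recv, Wait, Halt, Req}, so the formula holds at Halt.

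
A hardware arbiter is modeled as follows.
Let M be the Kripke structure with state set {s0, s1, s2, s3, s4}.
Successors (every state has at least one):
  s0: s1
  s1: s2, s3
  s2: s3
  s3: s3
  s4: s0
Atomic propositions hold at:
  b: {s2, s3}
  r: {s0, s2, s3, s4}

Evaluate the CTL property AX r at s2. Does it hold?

Sat(AX r) = {s : every successor in {s0, s2, s3, s4}} = {s1, s2, s3, s4}
s2 ∈ Sat(AX r) = {s1, s2, s3, s4}, so the formula holds at s2.

Yes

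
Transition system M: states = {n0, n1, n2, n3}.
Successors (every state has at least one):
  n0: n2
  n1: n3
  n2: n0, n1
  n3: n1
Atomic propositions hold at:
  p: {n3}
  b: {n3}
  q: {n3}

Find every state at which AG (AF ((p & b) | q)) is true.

Sat(p & b) = {n3}
Sat((p & b) | q) = {n3}
AF ((p & b) | q): least fixpoint, start Z0 = {n3}, add states with every successor in Z. Z1 = {n1, n3}; fixed.
Sat(AF ((p & b) | q)) = {n1, n3}
AG (AF ((p & b) | q)): greatest fixpoint, start Z0 = {n1, n3}, keep only states in Sat with every successor in Z. Already a fixed point.
Sat(AG (AF ((p & b) | q))) = {n1, n3}

{n1, n3}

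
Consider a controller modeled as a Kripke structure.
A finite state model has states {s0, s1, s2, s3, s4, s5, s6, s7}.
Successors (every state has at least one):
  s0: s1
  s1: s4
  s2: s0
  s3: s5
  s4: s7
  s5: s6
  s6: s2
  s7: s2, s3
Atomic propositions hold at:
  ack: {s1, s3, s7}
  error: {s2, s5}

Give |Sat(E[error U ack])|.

E[error U ack]: least fixpoint, start Z0 = Sat(ack) = {s1, s3, s7}, add states in Sat(error) with some successor in Z. Already a fixed point.
Sat(E[error U ack]) = {s1, s3, s7}
|Sat(E[error U ack])| = |{s1, s3, s7}| = 3.

3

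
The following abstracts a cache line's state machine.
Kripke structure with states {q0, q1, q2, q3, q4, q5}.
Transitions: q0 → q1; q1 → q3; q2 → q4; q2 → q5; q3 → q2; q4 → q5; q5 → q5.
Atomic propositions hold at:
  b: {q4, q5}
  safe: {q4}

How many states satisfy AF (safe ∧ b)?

Sat(safe ∧ b) = {q4}
AF (safe ∧ b): least fixpoint, start Z0 = {q4}, add states with every successor in Z. Already a fixed point.
Sat(AF (safe ∧ b)) = {q4}
|Sat(AF (safe ∧ b))| = |{q4}| = 1.

1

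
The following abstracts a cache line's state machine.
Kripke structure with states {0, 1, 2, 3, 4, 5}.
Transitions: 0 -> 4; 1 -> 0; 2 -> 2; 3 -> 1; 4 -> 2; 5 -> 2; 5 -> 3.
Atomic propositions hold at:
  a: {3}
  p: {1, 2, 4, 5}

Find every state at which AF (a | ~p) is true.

Sat(~p) = {0, 3}
Sat(a | ~p) = {0, 3}
AF (a | ~p): least fixpoint, start Z0 = {0, 3}, add states with every successor in Z. Z1 = {0, 1, 3}; fixed.
Sat(AF (a | ~p)) = {0, 1, 3}

{0, 1, 3}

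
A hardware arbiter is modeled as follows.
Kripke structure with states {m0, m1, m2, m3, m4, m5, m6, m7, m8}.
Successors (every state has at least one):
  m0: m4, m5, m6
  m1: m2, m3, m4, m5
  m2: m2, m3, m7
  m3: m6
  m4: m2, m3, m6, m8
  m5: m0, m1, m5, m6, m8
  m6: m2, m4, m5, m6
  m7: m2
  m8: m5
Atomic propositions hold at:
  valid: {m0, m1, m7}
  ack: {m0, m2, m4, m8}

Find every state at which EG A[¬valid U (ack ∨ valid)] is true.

Sat(¬valid) = {m2, m3, m4, m5, m6, m8}
Sat(ack ∨ valid) = {m0, m1, m2, m4, m7, m8}
A[¬valid U (ack ∨ valid)]: least fixpoint, start Z0 = Sat((ack ∨ valid)) = {m0, m1, m2, m4, m7, m8}, add states in Sat(¬valid) with every successor in Z. Already a fixed point.
Sat(A[¬valid U (ack ∨ valid)]) = {m0, m1, m2, m4, m7, m8}
EG A[¬valid U (ack ∨ valid)]: greatest fixpoint, start Z0 = {m0, m1, m2, m4, m7, m8}, keep only states in Sat with some successor in Z. Z1 = {m0, m1, m2, m4, m7}; fixed.
Sat(EG A[¬valid U (ack ∨ valid)]) = {m0, m1, m2, m4, m7}

{m0, m1, m2, m4, m7}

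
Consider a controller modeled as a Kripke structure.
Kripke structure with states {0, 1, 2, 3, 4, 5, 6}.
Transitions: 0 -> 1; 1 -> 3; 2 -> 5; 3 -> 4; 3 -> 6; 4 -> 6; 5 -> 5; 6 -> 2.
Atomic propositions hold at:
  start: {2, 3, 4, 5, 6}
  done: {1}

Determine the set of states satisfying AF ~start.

Sat(~start) = {0, 1}
AF ~start: least fixpoint, start Z0 = {0, 1}, add states with every successor in Z. Already a fixed point.
Sat(AF ~start) = {0, 1}

{0, 1}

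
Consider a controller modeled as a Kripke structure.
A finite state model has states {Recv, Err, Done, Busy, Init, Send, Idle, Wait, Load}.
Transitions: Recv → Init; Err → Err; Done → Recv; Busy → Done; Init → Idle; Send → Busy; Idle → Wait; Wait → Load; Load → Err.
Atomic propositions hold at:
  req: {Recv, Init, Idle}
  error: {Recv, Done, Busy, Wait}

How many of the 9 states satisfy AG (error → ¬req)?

Sat(¬req) = {Err, Done, Busy, Send, Wait, Load}
Sat(error → ¬req) = {Err, Done, Busy, Init, Send, Idle, Wait, Load}
AG (error → ¬req): greatest fixpoint, start Z0 = {Err, Done, Busy, Init, Send, Idle, Wait, Load}, keep only states in Sat with every successor in Z. Z1 = {Err, Busy, Init, Send, Idle, Wait, Load}; Z2 = {Err, Init, Send, Idle, Wait, Load}; Z3 = {Err, Init, Idle, Wait, Load}; fixed.
Sat(AG (error → ¬req)) = {Err, Init, Idle, Wait, Load}
|Sat(AG (error → ¬req))| = |{Err, Init, Idle, Wait, Load}| = 5.

5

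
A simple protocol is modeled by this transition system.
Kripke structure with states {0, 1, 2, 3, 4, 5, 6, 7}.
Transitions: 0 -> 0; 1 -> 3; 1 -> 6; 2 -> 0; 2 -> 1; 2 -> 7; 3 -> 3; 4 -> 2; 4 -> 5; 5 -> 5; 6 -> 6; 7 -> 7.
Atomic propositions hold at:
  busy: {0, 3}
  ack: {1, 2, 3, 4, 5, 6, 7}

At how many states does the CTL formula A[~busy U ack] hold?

7

Sat(~busy) = {1, 2, 4, 5, 6, 7}
A[~busy U ack]: least fixpoint, start Z0 = Sat(ack) = {1, 2, 3, 4, 5, 6, 7}, add states in Sat(~busy) with every successor in Z. Already a fixed point.
Sat(A[~busy U ack]) = {1, 2, 3, 4, 5, 6, 7}
|Sat(A[~busy U ack])| = |{1, 2, 3, 4, 5, 6, 7}| = 7.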